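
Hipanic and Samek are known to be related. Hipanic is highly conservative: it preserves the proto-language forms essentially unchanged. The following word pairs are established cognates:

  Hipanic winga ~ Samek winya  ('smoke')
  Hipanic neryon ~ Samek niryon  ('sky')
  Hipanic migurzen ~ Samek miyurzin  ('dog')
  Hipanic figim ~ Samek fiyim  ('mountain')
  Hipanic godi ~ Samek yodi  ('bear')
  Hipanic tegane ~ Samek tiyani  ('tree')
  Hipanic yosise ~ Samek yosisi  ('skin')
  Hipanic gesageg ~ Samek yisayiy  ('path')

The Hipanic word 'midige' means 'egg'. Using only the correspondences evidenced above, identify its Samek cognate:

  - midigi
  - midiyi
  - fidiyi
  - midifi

midiyi

gesageg ~ yisayiy — Hipanic g corresponds to Samek y between vowels (before a front vowel).
tegane ~ tiyani, yosise ~ yosisi — Hipanic e corresponds to Samek i word-finally.
Applying these to Hipanic 'midige':
  midige → midiye   (g→y between vowels (before a front vowel))
  midiye → midiyi   (e→i word-finally)
So the Samek cognate is 'midiyi'.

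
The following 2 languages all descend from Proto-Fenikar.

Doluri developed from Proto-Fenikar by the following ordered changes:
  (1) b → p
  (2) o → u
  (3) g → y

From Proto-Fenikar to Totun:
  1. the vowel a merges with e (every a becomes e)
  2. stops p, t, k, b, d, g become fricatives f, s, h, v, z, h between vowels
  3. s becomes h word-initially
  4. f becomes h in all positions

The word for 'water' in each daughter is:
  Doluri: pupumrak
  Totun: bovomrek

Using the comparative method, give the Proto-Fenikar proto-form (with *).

*bobomrak

Position 3: Doluri has p, Totun has v. Taking the neighbouring segments as reconstructed: Doluri p could go back to *p or *b; Totun v could go back to *b or *v — the one source consistent with every daughter is *b.
Position 4: Doluri has u, Totun has o. Totun preserves o here (none of its changes turn any other segment into o), so the proto-segment is *o.
Verify the candidate proto-form against each daughter:
Doluri: start from *bobomrak.
  rule 1 (unconditioned shift): bobomrak → popomrak
  rule 2 (vowel merger): popomrak → pupumrak
  rule 3: no change — pupumrak
  ⇒ Doluri pupumrak
Totun: *bobomrak
  bobomrak → bobomrek   [vowel merger]
  bobomrek → bovomrek   [intervocalic lenition]
  bovomrek (rule 3 does not apply)
  bovomrek (rule 4 does not apply)
  giving Totun bovomrek.
No other proto-form is consistent with every reflex, so the reconstruction is *bobomrak.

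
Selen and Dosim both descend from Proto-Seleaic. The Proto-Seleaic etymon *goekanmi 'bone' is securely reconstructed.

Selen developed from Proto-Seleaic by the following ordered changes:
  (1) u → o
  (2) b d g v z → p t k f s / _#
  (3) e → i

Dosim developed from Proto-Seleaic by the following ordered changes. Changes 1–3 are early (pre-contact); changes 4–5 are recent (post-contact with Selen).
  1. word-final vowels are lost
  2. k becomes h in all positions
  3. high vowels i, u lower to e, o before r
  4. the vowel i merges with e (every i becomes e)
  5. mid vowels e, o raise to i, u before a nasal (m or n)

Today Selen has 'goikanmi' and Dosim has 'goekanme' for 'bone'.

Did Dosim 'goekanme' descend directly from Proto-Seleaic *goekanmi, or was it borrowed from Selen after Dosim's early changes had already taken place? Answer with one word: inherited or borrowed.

borrowed

If inherited, *goekanmi would pass through all of Dosim's changes:
Dosim: *goekanmi > goekanm > goehanm  (by apocope, unconditioned shift)
If borrowed from Selen 'goikanmi' after the early changes, it would undergo only the recent ones:
  rule 4 (vowel merger): goikanmi → goekanme
  rule 5 (pre-nasal raising): no change (goekanme)
  ⇒ as a loan: goekanme
Dosim 'goekanme' matches the loan outcome 'goekanme', not the inherited 'goehanm' — it skipped the early Dosim changes, so it was borrowed from Selen.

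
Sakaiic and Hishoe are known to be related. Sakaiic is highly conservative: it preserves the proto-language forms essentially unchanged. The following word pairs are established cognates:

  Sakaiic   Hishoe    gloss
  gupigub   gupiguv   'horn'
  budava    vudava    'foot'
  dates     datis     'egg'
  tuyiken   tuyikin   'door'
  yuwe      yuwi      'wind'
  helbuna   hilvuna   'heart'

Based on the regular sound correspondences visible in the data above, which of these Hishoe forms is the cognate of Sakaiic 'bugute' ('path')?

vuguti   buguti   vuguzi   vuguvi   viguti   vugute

vuguti

budava ~ vudava — Sakaiic b corresponds to Hishoe v word-initially before a back vowel.
yuwe ~ yuwi — Sakaiic e corresponds to Hishoe i word-finally.
Applying these to Sakaiic 'bugute':
  bugute → vugute   (b→v word-initially before a back vowel)
  vugute → vuguti   (e→i word-finally)
So the Hishoe cognate is 'vuguti'.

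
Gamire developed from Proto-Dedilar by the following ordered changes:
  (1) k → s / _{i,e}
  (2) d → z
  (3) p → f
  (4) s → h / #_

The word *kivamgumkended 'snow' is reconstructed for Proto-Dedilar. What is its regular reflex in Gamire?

Gamire: start from *kivamgumkended.
  rule 1 (palatalisation): kivamgumkended → sivamgumsended
  rule 2 (unconditioned shift): sivamgumsended → sivamgumsenzez
  rule 3: no change — sivamgumsenzez
  rule 4 (debuccalisation): sivamgumsenzez → hivamgumsenzez
  ⇒ Gamire hivamgumsenzez

hivamgumsenzez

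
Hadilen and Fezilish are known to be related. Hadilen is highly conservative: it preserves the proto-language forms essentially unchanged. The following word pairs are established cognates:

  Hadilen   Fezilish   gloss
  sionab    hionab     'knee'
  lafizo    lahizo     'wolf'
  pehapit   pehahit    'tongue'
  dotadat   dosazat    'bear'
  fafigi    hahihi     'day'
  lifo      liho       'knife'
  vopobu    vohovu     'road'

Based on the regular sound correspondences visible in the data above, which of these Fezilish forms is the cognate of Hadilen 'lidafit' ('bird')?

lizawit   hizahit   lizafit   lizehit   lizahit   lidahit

lizahit

dotadat ~ dosazat — Hadilen d corresponds to Fezilish z between vowels (before a back vowel).
lafizo ~ lahizo, fafigi ~ hahihi — Hadilen f corresponds to Fezilish h between vowels (before a front vowel).
Applying these to Hadilen 'lidafit':
  lidafit → lizafit   (d→z between vowels (before a back vowel))
  lizafit → lizahit   (f→h between vowels (before a front vowel))
So the Fezilish cognate is 'lizahit'.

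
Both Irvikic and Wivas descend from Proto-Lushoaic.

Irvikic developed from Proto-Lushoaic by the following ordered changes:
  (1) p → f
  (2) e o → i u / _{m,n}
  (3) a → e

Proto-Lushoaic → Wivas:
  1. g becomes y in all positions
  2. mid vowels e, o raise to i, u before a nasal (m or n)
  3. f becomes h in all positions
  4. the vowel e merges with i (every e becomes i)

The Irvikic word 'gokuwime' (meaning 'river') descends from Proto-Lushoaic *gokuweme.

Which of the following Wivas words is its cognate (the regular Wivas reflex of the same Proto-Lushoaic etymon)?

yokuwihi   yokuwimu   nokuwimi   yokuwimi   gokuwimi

yokuwimi

Wivas: *gokuweme
  gokuweme → yokuweme   [unconditioned shift]
  yokuweme → yokuwime   [pre-nasal raising]
  yokuwime (rule 3 does not apply)
  yokuwime → yokuwimi   [vowel merger]
  giving Wivas yokuwimi.
Among the options, 'yokuwimi' alone shows every Wivas change applied in order.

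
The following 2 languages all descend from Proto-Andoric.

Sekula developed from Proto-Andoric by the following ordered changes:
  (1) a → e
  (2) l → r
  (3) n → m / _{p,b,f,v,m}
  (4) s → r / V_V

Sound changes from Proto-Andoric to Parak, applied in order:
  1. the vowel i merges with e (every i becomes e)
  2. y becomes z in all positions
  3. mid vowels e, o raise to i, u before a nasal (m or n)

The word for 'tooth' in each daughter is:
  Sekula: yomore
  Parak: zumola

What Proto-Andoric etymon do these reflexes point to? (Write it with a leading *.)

*yomola

Position 5: Sekula has r, Parak has l. Parak preserves l here (none of its changes turn any other segment into l), so the proto-segment is *l.
Position 1: Sekula has y, Parak has z. Sekula preserves y here (none of its changes turn any other segment into y), so the proto-segment is *y.
Position 2: Sekula has o, Parak has u. Sekula preserves o here (none of its changes turn any other segment into o), so the proto-segment is *o.
Continuing position by position gives *yomola; check it forward:
Sekula: *yomola
  yomola → yomole   [vowel merger]
  yomole → yomore   [unconditioned shift]
  yomore (rule 3 does not apply)
  yomore (rule 4 does not apply)
  giving Sekula yomore.
Parak: start from *yomola.
  rule 1: no change — yomola
  rule 2 (unconditioned shift): yomola → zomola
  rule 3 (pre-nasal raising): zomola → zumola
  ⇒ Parak zumola
*yomola is the unique common source.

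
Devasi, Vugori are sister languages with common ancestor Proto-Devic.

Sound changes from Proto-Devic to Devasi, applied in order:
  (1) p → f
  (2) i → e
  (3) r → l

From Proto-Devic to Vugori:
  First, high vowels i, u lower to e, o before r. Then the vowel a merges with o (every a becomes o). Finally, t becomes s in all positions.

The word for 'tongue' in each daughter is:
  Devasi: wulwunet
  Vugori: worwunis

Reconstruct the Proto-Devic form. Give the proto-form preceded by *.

Position 7: Devasi has e, Vugori has i. Vugori preserves i here (none of its changes turn any other segment into i), so the proto-segment is *i.
Position 8: Devasi has t, Vugori has s. Devasi preserves t here (none of its changes turn any other segment into t), so the proto-segment is *t.
Verify the candidate proto-form against each daughter:
Devasi: *wurwunit
  wurwunit (rule 1 does not apply)
  wurwunit → wurwunet   [vowel merger]
  wurwunet → wulwunet   [unconditioned shift]
  giving Devasi wulwunet.
Vugori: *wurwunit
  wurwunit → worwunit   [pre-rhotic lowering]
  worwunit (rule 2 does not apply)
  worwunit → worwunis   [unconditioned shift]
  giving Vugori worwunis.
*wurwunit is the unique common source.

*wurwunit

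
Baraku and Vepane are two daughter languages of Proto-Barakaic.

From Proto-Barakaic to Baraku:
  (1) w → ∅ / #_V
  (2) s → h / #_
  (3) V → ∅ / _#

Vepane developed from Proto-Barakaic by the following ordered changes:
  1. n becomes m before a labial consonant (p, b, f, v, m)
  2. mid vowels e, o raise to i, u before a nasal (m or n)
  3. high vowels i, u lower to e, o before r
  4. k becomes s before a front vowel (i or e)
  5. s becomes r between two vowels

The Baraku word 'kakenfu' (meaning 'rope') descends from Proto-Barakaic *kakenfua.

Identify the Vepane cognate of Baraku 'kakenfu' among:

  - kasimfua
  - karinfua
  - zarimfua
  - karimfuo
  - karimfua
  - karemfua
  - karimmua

Vepane: *kakenfua
  kakenfua → kakemfua   [nasal place assimilation]
  kakemfua → kakimfua   [pre-nasal raising]
  kakimfua (rule 3 does not apply)
  kakimfua → kasimfua   [palatalisation]
  kasimfua → karimfua   [rhotacism]
  giving Vepane karimfua.
The other candidates each miss or misapply at least one Vepane change.

karimfua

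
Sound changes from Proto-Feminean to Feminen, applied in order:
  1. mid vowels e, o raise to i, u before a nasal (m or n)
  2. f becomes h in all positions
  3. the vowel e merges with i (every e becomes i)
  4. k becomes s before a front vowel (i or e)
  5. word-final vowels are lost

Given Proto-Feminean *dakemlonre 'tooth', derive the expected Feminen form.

dasimlunr

Feminen: *dakemlonre > dakimlunre > dakimlunri > dasimlunri > dasimlunr  (by pre-nasal raising, vowel merger, palatalisation, apocope)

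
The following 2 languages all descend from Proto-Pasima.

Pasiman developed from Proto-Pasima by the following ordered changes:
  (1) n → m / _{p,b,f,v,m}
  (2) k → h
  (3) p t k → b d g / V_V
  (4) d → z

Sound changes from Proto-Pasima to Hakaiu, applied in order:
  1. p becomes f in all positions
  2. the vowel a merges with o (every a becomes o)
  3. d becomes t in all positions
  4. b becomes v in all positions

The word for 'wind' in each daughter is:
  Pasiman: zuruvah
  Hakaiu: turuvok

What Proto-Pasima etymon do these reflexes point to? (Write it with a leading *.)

*duruvak

Position 6: Pasiman has a, Hakaiu has o. Pasiman preserves a here (none of its changes turn any other segment into a), so the proto-segment is *a.
Position 7: Pasiman has h, Hakaiu has k. Hakaiu preserves k here (none of its changes turn any other segment into k), so the proto-segment is *k.
Position 1: Pasiman has z, Hakaiu has t. Taking the neighbouring segments as reconstructed: Pasiman z could go back to *d or *z; Hakaiu t could go back to *t or *d — the one source consistent with every daughter is *d.
Verify the candidate proto-form against each daughter:
Pasiman: *duruvak > duruvah > zuruvah  (by unconditioned shift, unconditioned shift)
Hakaiu: *duruvak > duruvok > turuvok  (by vowel merger, unconditioned shift)
Only *duruvak yields all of Pasiman zuruvah, Hakaiu turuvok.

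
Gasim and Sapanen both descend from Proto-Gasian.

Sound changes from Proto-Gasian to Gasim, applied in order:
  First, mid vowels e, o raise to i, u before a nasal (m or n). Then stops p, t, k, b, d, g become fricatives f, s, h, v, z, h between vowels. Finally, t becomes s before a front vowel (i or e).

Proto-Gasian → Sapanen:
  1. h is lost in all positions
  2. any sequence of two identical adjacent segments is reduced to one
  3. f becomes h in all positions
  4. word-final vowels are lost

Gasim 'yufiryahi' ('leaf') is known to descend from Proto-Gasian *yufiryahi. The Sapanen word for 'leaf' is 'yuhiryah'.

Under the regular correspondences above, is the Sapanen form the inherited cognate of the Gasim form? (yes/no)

Derive the expected Sapanen reflex of *yufiryahi:
Sapanen: *yufiryahi
  yufiryahi → yufiryai   [h-loss]
  yufiryai (rule 2 does not apply)
  yufiryai → yuhiryai   [unconditioned shift]
  yuhiryai → yuhirya   [apocope]
  giving Sapanen yuhirya.
The regular Sapanen reflex would be 'yuhirya', but the attested form is 'yuhiryah'. The correspondence is irregular, so they are not cognates (the Sapanen form has a different source).

no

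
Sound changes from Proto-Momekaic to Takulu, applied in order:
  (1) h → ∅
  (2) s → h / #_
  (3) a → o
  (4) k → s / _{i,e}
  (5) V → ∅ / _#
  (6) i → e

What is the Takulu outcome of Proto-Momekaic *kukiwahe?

Takulu: start from *kukiwahe.
  rule 1 (h-loss): kukiwahe → kukiwae
  rule 2: no change — kukiwae
  rule 3 (vowel merger): kukiwae → kukiwoe
  rule 4 (palatalisation): kukiwoe → kusiwoe
  rule 5 (apocope): kusiwoe → kusiwo
  rule 6 (vowel merger): kusiwo → kusewo
  ⇒ Takulu kusewo

kusewo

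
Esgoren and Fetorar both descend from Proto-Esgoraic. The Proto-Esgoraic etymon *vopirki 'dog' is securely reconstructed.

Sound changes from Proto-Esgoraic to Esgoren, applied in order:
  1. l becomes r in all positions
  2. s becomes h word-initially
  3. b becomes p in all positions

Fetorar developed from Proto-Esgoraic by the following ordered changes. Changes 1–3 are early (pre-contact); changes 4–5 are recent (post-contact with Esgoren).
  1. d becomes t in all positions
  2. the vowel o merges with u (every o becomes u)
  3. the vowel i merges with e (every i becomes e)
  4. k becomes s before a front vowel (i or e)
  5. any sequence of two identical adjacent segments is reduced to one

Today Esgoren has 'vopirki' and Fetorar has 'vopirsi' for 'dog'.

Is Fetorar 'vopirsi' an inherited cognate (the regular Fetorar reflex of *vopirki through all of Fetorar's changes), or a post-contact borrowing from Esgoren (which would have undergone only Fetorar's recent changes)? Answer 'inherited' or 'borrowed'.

borrowed

If inherited, *vopirki would pass through all of Fetorar's changes:
Fetorar: start from *vopirki.
  rule 1: no change — vopirki
  rule 2 (vowel merger): vopirki → vupirki
  rule 3 (vowel merger): vupirki → vuperke
  rule 4 (palatalisation): vuperke → vuperse
  rule 5: no change — vuperse
  ⇒ Fetorar vuperse
If borrowed from Esgoren 'vopirki' after the early changes, it would undergo only the recent ones:
  rule 4 (palatalisation): vopirki → vopirsi
  rule 5 (degemination): no change (vopirsi)
  ⇒ as a loan: vopirsi
Fetorar 'vopirsi' matches the loan outcome 'vopirsi', not the inherited 'vuperse' — it skipped the early Fetorar changes, so it was borrowed from Esgoren.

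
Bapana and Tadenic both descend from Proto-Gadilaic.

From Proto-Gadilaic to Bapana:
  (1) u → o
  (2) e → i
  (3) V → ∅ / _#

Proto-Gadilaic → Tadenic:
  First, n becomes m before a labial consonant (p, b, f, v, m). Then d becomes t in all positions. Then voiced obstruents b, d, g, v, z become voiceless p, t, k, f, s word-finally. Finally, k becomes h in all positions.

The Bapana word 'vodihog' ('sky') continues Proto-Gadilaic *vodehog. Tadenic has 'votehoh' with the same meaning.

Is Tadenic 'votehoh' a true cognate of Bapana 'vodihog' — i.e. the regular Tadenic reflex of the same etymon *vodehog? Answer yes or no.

Derive the expected Tadenic reflex of *vodehog:
Tadenic: *vodehog
  vodehog (rule 1 does not apply)
  vodehog → votehog   [unconditioned shift]
  votehog → votehok   [final devoicing]
  votehok → votehoh   [unconditioned shift]
  giving Tadenic votehoh.
Tadenic 'votehoh' matches the regular reflex exactly, so the pair is cognate.

yes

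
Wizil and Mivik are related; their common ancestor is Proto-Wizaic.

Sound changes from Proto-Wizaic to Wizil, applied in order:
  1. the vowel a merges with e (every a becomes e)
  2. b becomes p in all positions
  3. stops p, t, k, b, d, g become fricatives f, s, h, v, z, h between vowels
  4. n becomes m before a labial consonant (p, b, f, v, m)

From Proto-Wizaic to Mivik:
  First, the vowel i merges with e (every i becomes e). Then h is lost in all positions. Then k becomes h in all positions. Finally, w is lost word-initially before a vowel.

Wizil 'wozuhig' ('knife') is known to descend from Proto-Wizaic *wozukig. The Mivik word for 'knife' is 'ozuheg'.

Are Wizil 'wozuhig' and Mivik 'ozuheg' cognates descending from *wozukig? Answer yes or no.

Derive the expected Mivik reflex of *wozukig:
Mivik: *wozukig > wozukeg > wozuheg > ozuheg  (by vowel merger, unconditioned shift, glide loss)
Mivik 'ozuheg' matches the regular reflex exactly, so the pair is cognate.

yes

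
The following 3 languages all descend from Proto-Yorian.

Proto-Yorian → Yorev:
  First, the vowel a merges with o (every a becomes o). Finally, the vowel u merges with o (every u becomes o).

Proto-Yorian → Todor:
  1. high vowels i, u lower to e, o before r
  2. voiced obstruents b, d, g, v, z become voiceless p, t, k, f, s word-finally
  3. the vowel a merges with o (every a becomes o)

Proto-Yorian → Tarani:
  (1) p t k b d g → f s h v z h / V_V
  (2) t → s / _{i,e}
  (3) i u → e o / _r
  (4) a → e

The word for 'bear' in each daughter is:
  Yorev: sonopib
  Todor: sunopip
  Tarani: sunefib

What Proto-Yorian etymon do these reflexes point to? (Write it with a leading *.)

*sunapib

Position 2: Yorev has o, Todor has u, Tarani has u. Todor preserves u here (none of its changes turn any other segment into u), so the proto-segment is *u.
Position 4: Yorev has o, Todor has o, Tarani has e. Taking the neighbouring segments as reconstructed: Yorev o could go back to *a or *o or *u; Todor o could go back to *a or *o; Tarani e could go back to *a or *e — the one source consistent with every daughter is *a.
Continuing position by position gives *sunapib; check it forward:
Yorev: start from *sunapib.
  rule 1 (vowel merger): sunapib → sunopib
  rule 2 (vowel merger): sunopib → sonopib
  ⇒ Yorev sonopib
Todor: start from *sunapib.
  rule 1: no change — sunapib
  rule 2 (final devoicing): sunapib → sunapip
  rule 3 (vowel merger): sunapip → sunopip
  ⇒ Todor sunopip
Tarani: *sunapib
  sunapib → sunafib   [intervocalic lenition]
  sunafib (rule 2 does not apply)
  sunafib (rule 3 does not apply)
  sunafib → sunefib   [vowel merger]
  giving Tarani sunefib.
Only *sunapib yields all of Yorev sonopib, Todor sunopip, Tarani sunefib.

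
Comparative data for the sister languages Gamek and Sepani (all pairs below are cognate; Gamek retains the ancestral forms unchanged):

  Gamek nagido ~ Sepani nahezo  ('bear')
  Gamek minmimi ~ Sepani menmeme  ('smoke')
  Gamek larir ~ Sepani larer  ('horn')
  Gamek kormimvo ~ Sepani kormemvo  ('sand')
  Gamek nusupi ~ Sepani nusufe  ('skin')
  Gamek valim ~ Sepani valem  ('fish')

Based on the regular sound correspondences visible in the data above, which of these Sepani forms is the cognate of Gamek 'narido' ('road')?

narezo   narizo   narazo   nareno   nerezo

narezo

nagido ~ nahezo — Gamek i corresponds to Sepani e after a consonant, before a consonant other than r, m, n, p, b, f, v.
nagido ~ nahezo — Gamek d corresponds to Sepani z between vowels (before a back vowel).
Applying these to Gamek 'narido':
  narido → naredo   (i→e after a consonant, before a consonant other than r, m, n, p, b, f, v)
  naredo → narezo   (d→z between vowels (before a back vowel))
So the Sepani cognate is 'narezo'.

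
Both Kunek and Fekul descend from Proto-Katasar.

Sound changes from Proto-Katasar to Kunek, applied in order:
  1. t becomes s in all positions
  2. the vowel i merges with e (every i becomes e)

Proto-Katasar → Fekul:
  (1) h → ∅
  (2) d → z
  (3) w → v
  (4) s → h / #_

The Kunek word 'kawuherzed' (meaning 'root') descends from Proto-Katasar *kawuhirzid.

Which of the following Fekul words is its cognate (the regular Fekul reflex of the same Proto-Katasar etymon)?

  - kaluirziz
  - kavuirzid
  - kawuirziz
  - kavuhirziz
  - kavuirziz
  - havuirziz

kavuirziz

Fekul: start from *kawuhirzid.
  rule 1 (h-loss): kawuhirzid → kawuirzid
  rule 2 (unconditioned shift): kawuirzid → kawuirziz
  rule 3 (unconditioned shift): kawuirziz → kavuirziz
  rule 4: no change — kavuirziz
  ⇒ Fekul kavuirziz
Only 'kavuirziz' matches the regular Fekul development of *kawuhirzid.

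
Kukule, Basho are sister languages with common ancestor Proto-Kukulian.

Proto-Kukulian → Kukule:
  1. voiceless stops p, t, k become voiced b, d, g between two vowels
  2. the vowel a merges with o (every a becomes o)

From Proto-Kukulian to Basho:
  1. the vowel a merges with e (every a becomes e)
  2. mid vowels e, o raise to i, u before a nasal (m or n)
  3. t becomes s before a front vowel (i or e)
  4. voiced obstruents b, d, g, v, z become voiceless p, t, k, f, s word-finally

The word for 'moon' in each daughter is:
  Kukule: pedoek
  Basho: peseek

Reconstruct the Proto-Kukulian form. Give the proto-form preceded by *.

*petaek

Position 3: Kukule has d, Basho has s. Taking the neighbouring segments as reconstructed: Kukule d could go back to *t or *d; Basho s could go back to *t or *s — the one source consistent with every daughter is *t.
Position 4: Kukule has o, Basho has e. Taking the neighbouring segments as reconstructed: Kukule o could go back to *a or *o; Basho e could go back to *a or *e — the one source consistent with every daughter is *a.
Continuing position by position gives *petaek; check it forward:
Kukule: start from *petaek.
  rule 1 (intervocalic voicing): petaek → pedaek
  rule 2 (vowel merger): pedaek → pedoek
  ⇒ Kukule pedoek
Basho: *petaek > peteek > peseek  (by vowel merger, palatalisation)
*petaek is the unique common source.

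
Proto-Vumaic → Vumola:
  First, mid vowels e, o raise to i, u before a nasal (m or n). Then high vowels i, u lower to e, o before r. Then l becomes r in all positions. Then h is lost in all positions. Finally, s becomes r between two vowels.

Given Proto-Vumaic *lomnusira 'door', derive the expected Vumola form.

rumnurera

Vumola: *lomnusira > lumnusira > lumnusera > rumnusera > rumnurera  (by pre-nasal raising, pre-rhotic lowering, unconditioned shift, rhotacism)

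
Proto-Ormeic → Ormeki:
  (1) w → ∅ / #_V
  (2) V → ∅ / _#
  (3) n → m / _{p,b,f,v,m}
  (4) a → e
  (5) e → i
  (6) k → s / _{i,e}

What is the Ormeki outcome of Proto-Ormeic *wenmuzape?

immuzip

Ormeki: *wenmuzape
  wenmuzape → enmuzape   [glide loss]
  enmuzape → enmuzap   [apocope]
  enmuzap → emmuzap   [nasal place assimilation]
  emmuzap → emmuzep   [vowel merger]
  emmuzep → immuzip   [vowel merger]
  immuzip (rule 6 does not apply)
  giving Ormeki immuzip.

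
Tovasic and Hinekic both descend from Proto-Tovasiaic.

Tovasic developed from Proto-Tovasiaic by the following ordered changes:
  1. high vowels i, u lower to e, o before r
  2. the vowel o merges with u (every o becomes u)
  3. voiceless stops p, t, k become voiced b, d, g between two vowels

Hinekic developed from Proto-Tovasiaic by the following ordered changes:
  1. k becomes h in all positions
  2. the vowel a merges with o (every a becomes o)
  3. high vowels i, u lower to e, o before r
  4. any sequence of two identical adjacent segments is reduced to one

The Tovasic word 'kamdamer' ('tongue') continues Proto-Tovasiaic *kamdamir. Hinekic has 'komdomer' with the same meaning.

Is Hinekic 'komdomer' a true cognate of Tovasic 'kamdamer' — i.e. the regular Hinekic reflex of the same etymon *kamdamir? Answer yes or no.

Derive the expected Hinekic reflex of *kamdamir:
Hinekic: *kamdamir
  kamdamir → hamdamir   [unconditioned shift]
  hamdamir → homdomir   [vowel merger]
  homdomir → homdomer   [pre-rhotic lowering]
  homdomer (rule 4 does not apply)
  giving Hinekic homdomer.
The regular Hinekic reflex would be 'homdomer', but the attested form is 'komdomer'. The correspondence is irregular, so they are not cognates (the Hinekic form has a different source).

no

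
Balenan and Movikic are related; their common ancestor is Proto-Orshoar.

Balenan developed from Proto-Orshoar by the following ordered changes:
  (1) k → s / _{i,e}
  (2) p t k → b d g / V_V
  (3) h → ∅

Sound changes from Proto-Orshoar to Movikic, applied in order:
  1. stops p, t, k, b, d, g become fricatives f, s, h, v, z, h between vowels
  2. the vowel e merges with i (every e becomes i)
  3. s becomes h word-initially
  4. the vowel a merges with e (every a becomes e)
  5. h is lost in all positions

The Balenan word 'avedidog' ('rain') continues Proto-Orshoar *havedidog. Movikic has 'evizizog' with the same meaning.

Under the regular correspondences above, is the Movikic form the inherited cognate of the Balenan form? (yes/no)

yes

Derive the expected Movikic reflex of *havedidog:
Movikic: start from *havedidog.
  rule 1 (intervocalic lenition): havedidog → havezizog
  rule 2 (vowel merger): havezizog → havizizog
  rule 3: no change — havizizog
  rule 4 (vowel merger): havizizog → hevizizog
  rule 5 (h-loss): hevizizog → evizizog
  ⇒ Movikic evizizog
Movikic 'evizizog' matches the regular reflex exactly, so the pair is cognate.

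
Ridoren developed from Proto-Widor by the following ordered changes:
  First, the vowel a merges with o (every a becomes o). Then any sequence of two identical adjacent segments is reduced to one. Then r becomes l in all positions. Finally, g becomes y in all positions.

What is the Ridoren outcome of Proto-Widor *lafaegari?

Ridoren: start from *lafaegari.
  rule 1 (vowel merger): lafaegari → lofoegori
  rule 2: no change — lofoegori
  rule 3 (unconditioned shift): lofoegori → lofoegoli
  rule 4 (unconditioned shift): lofoegoli → lofoeyoli
  ⇒ Ridoren lofoeyoli

lofoeyoli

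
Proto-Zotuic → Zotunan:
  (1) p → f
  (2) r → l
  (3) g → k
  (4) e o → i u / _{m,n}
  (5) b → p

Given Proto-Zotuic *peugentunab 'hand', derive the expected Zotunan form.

feukintunap

Zotunan: start from *peugentunab.
  rule 1 (unconditioned shift): peugentunab → feugentunab
  rule 2: no change — feugentunab
  rule 3 (unconditioned shift): feugentunab → feukentunab
  rule 4 (pre-nasal raising): feukentunab → feukintunab
  rule 5 (unconditioned shift): feukintunab → feukintunap
  ⇒ Zotunan feukintunap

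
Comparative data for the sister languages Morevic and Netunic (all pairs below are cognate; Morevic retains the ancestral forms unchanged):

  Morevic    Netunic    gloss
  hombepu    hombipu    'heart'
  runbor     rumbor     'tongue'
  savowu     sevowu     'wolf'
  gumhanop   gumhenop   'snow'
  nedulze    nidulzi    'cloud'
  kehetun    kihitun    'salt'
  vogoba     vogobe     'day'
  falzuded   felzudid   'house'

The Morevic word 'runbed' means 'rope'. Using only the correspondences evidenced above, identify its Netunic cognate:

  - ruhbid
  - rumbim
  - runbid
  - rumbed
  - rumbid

rumbid

runbor ~ rumbor — Morevic n corresponds to Netunic m after a vowel, before a labial obstruent.
nedulze ~ nidulzi, kehetun ~ kihitun — Morevic e corresponds to Netunic i after a consonant, before a consonant other than r, m, n, p, b, f, v.
Applying these to Morevic 'runbed':
  runbed → rumbed   (n→m after a vowel, before a labial obstruent)
  rumbed → rumbid   (e→i after a consonant, before a consonant other than r, m, n, p, b, f, v)
So the Netunic cognate is 'rumbid'.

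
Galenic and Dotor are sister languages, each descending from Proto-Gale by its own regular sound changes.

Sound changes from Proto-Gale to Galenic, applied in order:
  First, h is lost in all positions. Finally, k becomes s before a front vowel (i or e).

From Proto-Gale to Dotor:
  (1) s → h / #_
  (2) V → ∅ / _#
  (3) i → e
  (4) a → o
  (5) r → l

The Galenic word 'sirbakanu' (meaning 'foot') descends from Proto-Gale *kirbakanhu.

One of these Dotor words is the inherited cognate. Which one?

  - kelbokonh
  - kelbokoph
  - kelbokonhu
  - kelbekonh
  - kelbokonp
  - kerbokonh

kelbokonh

Dotor: *kirbakanhu
  kirbakanhu (rule 1 does not apply)
  kirbakanhu → kirbakanh   [apocope]
  kirbakanh → kerbakanh   [vowel merger]
  kerbakanh → kerbokonh   [vowel merger]
  kerbokonh → kelbokonh   [unconditioned shift]
  giving Dotor kelbokonh.
The other candidates each miss or misapply at least one Dotor change.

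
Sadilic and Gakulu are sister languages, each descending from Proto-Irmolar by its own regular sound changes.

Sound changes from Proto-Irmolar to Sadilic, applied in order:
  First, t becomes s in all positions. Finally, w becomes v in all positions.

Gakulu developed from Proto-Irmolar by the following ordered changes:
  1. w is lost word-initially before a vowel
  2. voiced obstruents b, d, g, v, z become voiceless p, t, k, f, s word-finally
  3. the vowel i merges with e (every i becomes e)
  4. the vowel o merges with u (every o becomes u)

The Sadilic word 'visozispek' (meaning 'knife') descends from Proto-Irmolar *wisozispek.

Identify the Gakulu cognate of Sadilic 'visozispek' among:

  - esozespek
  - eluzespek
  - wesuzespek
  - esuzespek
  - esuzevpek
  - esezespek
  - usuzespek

Gakulu: start from *wisozispek.
  rule 1 (glide loss): wisozispek → isozispek
  rule 2: no change — isozispek
  rule 3 (vowel merger): isozispek → esozespek
  rule 4 (vowel merger): esozespek → esuzespek
  ⇒ Gakulu esuzespek

esuzespek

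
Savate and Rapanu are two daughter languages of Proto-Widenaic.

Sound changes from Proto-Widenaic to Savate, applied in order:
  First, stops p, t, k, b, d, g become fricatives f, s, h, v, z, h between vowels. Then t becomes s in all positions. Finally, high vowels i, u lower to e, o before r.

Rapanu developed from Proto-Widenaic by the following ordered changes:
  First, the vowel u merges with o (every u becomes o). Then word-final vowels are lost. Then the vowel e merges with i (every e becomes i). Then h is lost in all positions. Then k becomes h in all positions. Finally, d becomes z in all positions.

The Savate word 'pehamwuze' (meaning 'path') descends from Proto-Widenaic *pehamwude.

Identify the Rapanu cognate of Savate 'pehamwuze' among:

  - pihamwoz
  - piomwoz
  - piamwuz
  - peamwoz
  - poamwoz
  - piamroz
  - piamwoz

piamwoz

Rapanu: *pehamwude
  pehamwude → pehamwode   [vowel merger]
  pehamwode → pehamwod   [apocope]
  pehamwod → pihamwod   [vowel merger]
  pihamwod → piamwod   [h-loss]
  piamwod (rule 5 does not apply)
  piamwod → piamwoz   [unconditioned shift]
  giving Rapanu piamwoz.
Only 'piamwoz' matches the regular Rapanu development of *pehamwude.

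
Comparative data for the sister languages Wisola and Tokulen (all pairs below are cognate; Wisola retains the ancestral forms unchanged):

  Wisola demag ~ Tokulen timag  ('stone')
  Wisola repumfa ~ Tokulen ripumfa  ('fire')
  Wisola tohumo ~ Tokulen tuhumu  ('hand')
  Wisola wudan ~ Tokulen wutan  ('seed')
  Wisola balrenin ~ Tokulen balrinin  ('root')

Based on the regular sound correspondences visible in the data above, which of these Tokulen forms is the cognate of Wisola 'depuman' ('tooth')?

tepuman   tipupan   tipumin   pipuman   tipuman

tipuman

demag ~ timag — Wisola d corresponds to Tokulen t word-initially before a front vowel.
repumfa ~ ripumfa — Wisola e corresponds to Tokulen i after a consonant, before a labial obstruent.
Applying these to Wisola 'depuman':
  depuman → tepuman   (d→t word-initially before a front vowel)
  tepuman → tipuman   (e→i after a consonant, before a labial obstruent)
So the Tokulen cognate is 'tipuman'.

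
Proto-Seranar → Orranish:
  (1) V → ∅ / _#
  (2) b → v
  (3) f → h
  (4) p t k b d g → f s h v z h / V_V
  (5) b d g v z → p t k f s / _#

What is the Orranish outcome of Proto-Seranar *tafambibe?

tahamvif

Orranish: *tafambibe
  tafambibe → tafambib   [apocope]
  tafambib → tafamviv   [unconditioned shift]
  tafamviv → tahamviv   [unconditioned shift]
  tahamviv (rule 4 does not apply)
  tahamviv → tahamvif   [final devoicing]
  giving Orranish tahamvif.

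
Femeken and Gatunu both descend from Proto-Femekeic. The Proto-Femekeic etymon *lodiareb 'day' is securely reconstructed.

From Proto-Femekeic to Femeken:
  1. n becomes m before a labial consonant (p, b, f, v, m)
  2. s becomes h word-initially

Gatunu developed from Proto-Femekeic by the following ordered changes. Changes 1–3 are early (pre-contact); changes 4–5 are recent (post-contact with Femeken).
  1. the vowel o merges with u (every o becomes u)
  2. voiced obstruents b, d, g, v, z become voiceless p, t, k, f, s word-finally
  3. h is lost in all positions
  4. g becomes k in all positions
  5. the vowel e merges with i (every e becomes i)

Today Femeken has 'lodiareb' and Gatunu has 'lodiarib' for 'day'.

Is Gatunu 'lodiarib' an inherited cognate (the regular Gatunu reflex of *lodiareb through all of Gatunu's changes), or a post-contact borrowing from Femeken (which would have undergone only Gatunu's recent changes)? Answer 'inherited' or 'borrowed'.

If inherited, *lodiareb would pass through all of Gatunu's changes:
Gatunu: *lodiareb > ludiareb > ludiarep > ludiarip  (by vowel merger, final devoicing, vowel merger)
If borrowed from Femeken 'lodiareb' after the early changes, it would undergo only the recent ones:
  rule 4 (unconditioned shift): no change (lodiareb)
  rule 5 (vowel merger): lodiareb → lodiarib
  ⇒ as a loan: lodiarib
Gatunu 'lodiarib' matches the loan outcome 'lodiarib', not the inherited 'ludiarip' — it skipped the early Gatunu changes, so it was borrowed from Femeken.

borrowed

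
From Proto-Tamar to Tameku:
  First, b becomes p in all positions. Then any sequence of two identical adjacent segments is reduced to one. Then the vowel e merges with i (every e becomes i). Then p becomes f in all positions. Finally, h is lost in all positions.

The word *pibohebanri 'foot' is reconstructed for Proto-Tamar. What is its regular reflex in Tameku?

Tameku: start from *pibohebanri.
  rule 1 (unconditioned shift): pibohebanri → pipohepanri
  rule 2: no change — pipohepanri
  rule 3 (vowel merger): pipohepanri → pipohipanri
  rule 4 (unconditioned shift): pipohipanri → fifohifanri
  rule 5 (h-loss): fifohifanri → fifoifanri
  ⇒ Tameku fifoifanri

fifoifanri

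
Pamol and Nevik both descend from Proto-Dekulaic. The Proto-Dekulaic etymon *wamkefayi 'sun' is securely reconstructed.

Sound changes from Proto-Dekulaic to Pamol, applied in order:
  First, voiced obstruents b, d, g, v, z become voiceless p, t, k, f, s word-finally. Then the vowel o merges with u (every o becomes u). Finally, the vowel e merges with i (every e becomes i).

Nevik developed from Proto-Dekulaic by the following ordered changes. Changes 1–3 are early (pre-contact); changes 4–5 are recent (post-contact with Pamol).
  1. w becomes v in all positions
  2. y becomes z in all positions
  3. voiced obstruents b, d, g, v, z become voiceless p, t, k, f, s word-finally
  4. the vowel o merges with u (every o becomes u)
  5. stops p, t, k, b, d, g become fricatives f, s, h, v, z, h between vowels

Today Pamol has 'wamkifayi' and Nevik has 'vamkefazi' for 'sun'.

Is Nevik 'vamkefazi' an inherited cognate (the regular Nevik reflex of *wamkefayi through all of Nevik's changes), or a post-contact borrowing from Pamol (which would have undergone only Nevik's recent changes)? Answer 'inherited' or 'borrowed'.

If inherited, *wamkefayi would pass through all of Nevik's changes:
Nevik: *wamkefayi
  wamkefayi → vamkefayi   [unconditioned shift]
  vamkefayi → vamkefazi   [unconditioned shift]
  vamkefazi (rule 3 does not apply)
  vamkefazi (rule 4 does not apply)
  vamkefazi (rule 5 does not apply)
  giving Nevik vamkefazi.
If borrowed from Pamol 'wamkifayi' after the early changes, it would undergo only the recent ones:
  rule 4 (vowel merger): no change (wamkifayi)
  rule 5 (intervocalic lenition): no change (wamkifayi)
  ⇒ as a loan: wamkifayi
Nevik 'vamkefazi' matches the inherited outcome exactly, so it is an inherited cognate, not a loan.

inherited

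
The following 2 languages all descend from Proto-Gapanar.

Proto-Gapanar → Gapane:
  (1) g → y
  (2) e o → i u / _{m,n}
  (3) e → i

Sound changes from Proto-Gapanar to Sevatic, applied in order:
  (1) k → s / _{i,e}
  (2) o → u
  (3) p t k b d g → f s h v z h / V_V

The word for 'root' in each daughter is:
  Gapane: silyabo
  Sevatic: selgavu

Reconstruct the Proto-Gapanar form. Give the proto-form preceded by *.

Position 4: Gapane has y, Sevatic has g. Sevatic preserves g here (none of its changes turn any other segment into g), so the proto-segment is *g.
Position 2: Gapane has i, Sevatic has e. Sevatic preserves e here (none of its changes turn any other segment into e), so the proto-segment is *e.
Position 6: Gapane has b, Sevatic has v. Gapane preserves b here (none of its changes turn any other segment into b), so the proto-segment is *b.
This points to *selgabo. Verify forward in each daughter:
Gapane: start from *selgabo.
  rule 1 (unconditioned shift): selgabo → selyabo
  rule 2: no change — selyabo
  rule 3 (vowel merger): selyabo → silyabo
  ⇒ Gapane silyabo
Sevatic: *selgabo > selgabu > selgavu  (by vowel merger, intervocalic lenition)
No other proto-form is consistent with every reflex, so the reconstruction is *selgabo.

*selgabo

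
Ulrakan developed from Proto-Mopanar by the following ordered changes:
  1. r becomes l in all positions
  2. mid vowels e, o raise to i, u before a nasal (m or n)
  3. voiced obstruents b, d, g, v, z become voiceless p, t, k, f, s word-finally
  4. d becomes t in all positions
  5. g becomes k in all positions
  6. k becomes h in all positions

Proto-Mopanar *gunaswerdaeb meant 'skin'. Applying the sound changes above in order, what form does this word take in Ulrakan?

hunasweltaep

Ulrakan: *gunaswerdaeb > gunasweldaeb > gunasweldaep > gunasweltaep > kunasweltaep > hunasweltaep  (by unconditioned shift, final devoicing, unconditioned shift, unconditioned shift, unconditioned shift)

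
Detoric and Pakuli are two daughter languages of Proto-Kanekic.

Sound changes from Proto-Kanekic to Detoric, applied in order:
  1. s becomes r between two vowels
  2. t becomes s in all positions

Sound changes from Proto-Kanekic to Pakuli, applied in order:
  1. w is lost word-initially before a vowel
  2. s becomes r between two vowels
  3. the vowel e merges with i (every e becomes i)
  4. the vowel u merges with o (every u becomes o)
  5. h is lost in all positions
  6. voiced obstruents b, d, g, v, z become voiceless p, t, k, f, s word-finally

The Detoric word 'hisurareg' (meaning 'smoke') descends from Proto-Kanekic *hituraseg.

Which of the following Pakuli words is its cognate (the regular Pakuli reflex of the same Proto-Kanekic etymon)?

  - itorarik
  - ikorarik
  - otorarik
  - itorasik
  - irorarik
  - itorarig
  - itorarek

itorarik

Pakuli: start from *hituraseg.
  rule 1: no change — hituraseg
  rule 2 (rhotacism): hituraseg → hiturareg
  rule 3 (vowel merger): hiturareg → hiturarig
  rule 4 (vowel merger): hiturarig → hitorarig
  rule 5 (h-loss): hitorarig → itorarig
  rule 6 (final devoicing): itorarig → itorarik
  ⇒ Pakuli itorarik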